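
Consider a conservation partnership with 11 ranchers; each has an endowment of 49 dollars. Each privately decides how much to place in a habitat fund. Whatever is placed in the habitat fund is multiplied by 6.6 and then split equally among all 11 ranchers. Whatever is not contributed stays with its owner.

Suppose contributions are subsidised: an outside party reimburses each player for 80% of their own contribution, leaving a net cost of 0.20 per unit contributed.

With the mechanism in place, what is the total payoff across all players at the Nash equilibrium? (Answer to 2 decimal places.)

3988.60 dollars

The effective private return per unit is now (6.6/11) / 0.20 = 3.0000 > 1, so every player's dominant strategy flips to full contribution.
So the Nash equilibrium is full contribution by all 11; the group earns 11 × (49 × 0.80 + 6.6 × 49) = 3988.60.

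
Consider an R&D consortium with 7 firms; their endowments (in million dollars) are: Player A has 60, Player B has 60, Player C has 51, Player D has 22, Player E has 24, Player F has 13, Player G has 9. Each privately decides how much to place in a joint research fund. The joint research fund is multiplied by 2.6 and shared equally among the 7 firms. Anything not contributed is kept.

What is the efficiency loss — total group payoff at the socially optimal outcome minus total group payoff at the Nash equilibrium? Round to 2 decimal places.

382.40 million dollars

The private return per contributed unit is 2.6/7 = 0.3714 < 1 for every player regardless of endowment, so the Nash equilibrium is zero contribution and the group total is Σ E_j = 60 + 60 + 51 + 22 + 24 + 13 + 9 = 239.
Each contributed unit returns 2.600 to the group, so the social optimum is full contribution by everyone: group total = 2.600 × 239 = 621.40.
Efficiency loss = (2.600 − 1) × 239 = 382.40.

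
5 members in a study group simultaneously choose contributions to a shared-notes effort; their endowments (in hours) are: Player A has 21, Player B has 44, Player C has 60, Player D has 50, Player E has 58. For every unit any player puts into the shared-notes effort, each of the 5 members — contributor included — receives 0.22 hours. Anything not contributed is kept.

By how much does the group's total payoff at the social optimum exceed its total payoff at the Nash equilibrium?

23.30 hours

The private return per contributed unit is 0.22 < 1 for everyone, so the Nash equilibrium is zero contribution and the group total is Σ E_j = 21 + 44 + 60 + 50 + 58 = 233.
Each contributed unit returns 1.100 to the group, so the social optimum is full contribution by everyone: group total = 1.100 × 233 = 256.30.
Efficiency loss = (1.100 − 1) × 233 = 23.30.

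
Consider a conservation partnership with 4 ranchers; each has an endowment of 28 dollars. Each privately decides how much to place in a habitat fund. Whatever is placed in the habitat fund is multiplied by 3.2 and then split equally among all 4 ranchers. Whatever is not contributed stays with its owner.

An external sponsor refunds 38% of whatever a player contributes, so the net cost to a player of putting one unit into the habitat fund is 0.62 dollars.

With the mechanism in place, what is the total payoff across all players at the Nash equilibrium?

400.96 dollars

With the mechanism, a contributed unit returns (3.2/4) / 0.62 = 1.2903 per unit of net cost to the contributor — now above 1 — so contributing fully is weakly dominant for every player.
At the Nash equilibrium everyone contributes 28. Group total payoff = 4 × (28 × 0.38 + 3.2 × 28) = 400.96.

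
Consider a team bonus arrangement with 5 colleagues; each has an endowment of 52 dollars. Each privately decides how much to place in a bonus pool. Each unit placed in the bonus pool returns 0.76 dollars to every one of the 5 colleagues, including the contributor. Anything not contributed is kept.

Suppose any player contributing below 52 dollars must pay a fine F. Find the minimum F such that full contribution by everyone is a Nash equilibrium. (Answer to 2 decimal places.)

12.48 dollars

Given the others contribute fully, the best deviation is to contribute 0 (any partial contribution still incurs the fine and gives up units whose private return 0.76 is below 1).
Deviating from 52 to 0 saves 52 dollars but forfeits the deviator's share of the drop in the bonus pool: 0.76 × 52 = 39.52.
So the deviation gain is 52 − 39.52 = 12.48, and the fine must be at least 12.48 dollars to wipe it out.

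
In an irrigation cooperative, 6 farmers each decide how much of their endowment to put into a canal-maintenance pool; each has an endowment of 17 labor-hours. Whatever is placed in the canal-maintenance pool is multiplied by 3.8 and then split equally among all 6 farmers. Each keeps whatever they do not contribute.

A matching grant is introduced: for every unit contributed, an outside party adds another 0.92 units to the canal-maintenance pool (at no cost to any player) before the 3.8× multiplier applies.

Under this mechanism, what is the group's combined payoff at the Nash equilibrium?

744.19 labor-hours

The effective private return per unit is now 3.8 × 1.92 / 6 = 1.2160 > 1, so every player's dominant strategy flips to full contribution.
At the Nash equilibrium everyone contributes 17. Group total payoff = 3.8 × 1.92 × 102 = 744.19.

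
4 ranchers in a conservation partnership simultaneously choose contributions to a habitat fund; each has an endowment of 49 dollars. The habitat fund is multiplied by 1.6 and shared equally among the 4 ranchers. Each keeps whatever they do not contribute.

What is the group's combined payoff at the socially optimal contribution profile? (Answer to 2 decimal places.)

313.60 dollars

Each contributed unit returns 1.600 to the group as a whole (0.4000 to each of 4 players), which exceeds 1, so the social optimum is full contribution: group total = 1.600 × 196 = 313.60.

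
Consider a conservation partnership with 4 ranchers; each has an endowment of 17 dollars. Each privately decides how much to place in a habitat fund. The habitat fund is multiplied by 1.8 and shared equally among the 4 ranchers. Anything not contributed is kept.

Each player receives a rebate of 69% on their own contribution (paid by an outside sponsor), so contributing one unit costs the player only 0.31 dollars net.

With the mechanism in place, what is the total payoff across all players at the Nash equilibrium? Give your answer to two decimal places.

With the mechanism, a contributed unit returns (1.8/4) / 0.31 = 1.4516 per unit of net cost to the contributor — now above 1 — so contributing fully is weakly dominant for every player.
At the Nash equilibrium everyone contributes 17. Group total payoff = 4 × (17 × 0.69 + 1.8 × 17) = 169.32.

169.32 dollars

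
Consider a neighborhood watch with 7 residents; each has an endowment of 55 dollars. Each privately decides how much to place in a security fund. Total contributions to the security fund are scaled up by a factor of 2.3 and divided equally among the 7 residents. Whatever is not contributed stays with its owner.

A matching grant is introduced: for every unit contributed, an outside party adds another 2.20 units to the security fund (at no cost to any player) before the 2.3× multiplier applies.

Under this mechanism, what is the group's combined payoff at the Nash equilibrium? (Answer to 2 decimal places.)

2833.60 dollars

Under the mechanism each unit contributed yields 2.3 × 3.20 / 7 = 1.0514 back to its contributor per unit of net cost, which exceeds 1, making full contribution the dominant choice for everyone.
So the Nash equilibrium is full contribution by all 7; the group earns 2.3 × 3.20 × 385 = 2833.60.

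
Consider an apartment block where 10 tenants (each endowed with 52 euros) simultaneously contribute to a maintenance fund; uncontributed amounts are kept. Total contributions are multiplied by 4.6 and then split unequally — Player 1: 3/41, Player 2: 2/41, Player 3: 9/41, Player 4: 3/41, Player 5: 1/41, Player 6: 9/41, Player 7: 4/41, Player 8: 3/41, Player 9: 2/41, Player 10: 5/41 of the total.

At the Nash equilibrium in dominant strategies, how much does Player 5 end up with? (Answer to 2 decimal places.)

For player j, contributing a unit is worthwhile iff 4.6 × (j's share) ≥ 1, i.e. iff j's share is at least 0.2174.
Player 3 and Player 6 are above the threshold, contributing 52 each; the remaining 8 contribute 0. Total contributed: 104.
Player 5 keeps 52 and receives 4.6 × 104 × 1/41 = 11.67 from the maintenance fund, for a payoff of 63.67.

63.67 euros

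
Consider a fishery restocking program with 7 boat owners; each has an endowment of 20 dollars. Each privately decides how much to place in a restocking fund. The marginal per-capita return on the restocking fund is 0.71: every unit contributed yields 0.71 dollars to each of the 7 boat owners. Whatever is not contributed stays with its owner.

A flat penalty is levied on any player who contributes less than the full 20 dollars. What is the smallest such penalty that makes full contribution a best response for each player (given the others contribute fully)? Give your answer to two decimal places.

Given the others contribute fully, the best deviation is to contribute 0 (any partial contribution still incurs the fine and gives up units whose private return 0.71 is below 1).
Deviating from 20 to 0 saves 20 dollars but forfeits the deviator's share of the drop in the restocking fund: 0.71 × 20 = 14.20.
So the deviation gain is 20 − 14.20 = 5.80, and the fine must be at least 5.80 dollars to wipe it out.

5.80 dollars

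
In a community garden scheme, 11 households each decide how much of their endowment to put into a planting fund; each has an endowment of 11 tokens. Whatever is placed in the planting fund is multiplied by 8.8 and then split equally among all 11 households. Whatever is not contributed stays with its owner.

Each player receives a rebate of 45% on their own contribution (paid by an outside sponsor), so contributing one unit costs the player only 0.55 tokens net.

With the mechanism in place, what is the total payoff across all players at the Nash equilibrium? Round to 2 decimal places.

Under the mechanism each unit contributed yields (8.8/11) / 0.55 = 1.4545 back to its contributor per unit of net cost, which exceeds 1, making full contribution the dominant choice for everyone.
So the Nash equilibrium is full contribution by all 11; the group earns 11 × (11 × 0.45 + 8.8 × 11) = 1119.25.

1119.25 tokens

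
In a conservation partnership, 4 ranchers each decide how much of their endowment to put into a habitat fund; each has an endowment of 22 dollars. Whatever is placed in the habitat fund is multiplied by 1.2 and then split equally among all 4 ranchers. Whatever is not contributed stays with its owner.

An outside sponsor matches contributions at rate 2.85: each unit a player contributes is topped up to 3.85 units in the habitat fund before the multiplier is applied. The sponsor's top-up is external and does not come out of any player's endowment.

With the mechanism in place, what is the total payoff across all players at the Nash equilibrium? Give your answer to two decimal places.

406.56 dollars

Under the mechanism each unit contributed yields 1.2 × 3.85 / 4 = 1.1550 back to its contributor per unit of net cost, which exceeds 1, making full contribution the dominant choice for everyone.
So the Nash equilibrium is full contribution by all 4; the group earns 1.2 × 3.85 × 88 = 406.56.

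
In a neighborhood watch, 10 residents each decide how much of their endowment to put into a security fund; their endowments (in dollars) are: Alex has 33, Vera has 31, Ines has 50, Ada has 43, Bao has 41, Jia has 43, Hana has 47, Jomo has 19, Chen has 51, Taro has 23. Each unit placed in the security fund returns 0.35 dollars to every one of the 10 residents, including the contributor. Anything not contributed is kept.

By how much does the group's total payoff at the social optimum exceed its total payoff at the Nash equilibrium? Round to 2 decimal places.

952.50 dollars

The private return per contributed unit is 0.35 < 1 for everyone, so the Nash equilibrium is zero contribution and the group total is Σ E_j = 33 + 31 + 50 + 43 + 41 + 43 + 47 + 19 + 51 + 23 = 381.
Each contributed unit returns 3.500 to the group, so the social optimum is full contribution by everyone: group total = 3.500 × 381 = 1333.50.
Efficiency loss = (3.500 − 1) × 381 = 952.50.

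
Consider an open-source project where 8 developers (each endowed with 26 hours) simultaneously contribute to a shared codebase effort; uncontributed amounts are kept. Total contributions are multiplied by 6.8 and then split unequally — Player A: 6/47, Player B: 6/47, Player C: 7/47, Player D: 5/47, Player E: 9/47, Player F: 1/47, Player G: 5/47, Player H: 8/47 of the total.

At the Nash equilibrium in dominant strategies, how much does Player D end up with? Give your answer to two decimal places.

Each unit j contributes comes back to j as 6.8 × (j's share), so j prefers to contribute only if that share exceeds 1/6.8 = 0.1471; otherwise keeping the unit dominates.
Player C, Player E and Player H are above the threshold, contributing 26 each; the remaining 5 contribute 0. Total contributed: 78.
Player D keeps 26 and receives 6.8 × 78 × 5/47 = 56.43 from the shared codebase effort, for a payoff of 82.43.

82.43 hours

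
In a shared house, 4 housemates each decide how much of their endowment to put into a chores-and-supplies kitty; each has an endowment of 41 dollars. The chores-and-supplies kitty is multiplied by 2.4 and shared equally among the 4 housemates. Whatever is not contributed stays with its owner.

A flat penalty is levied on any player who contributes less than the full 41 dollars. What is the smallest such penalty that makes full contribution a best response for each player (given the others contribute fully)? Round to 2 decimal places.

Given the others contribute fully, the best deviation is to contribute 0 (any partial contribution still incurs the fine and gives up units whose private return 0.6000 is below 1).
Deviating from 41 to 0 saves 41 dollars but forfeits the deviator's share of the drop in the chores-and-supplies kitty: 2.4/4 × 41 = 24.60.
So the deviation gain is 41 − 24.60 = 16.40, and the fine must be at least 16.40 dollars to wipe it out.

16.40 dollars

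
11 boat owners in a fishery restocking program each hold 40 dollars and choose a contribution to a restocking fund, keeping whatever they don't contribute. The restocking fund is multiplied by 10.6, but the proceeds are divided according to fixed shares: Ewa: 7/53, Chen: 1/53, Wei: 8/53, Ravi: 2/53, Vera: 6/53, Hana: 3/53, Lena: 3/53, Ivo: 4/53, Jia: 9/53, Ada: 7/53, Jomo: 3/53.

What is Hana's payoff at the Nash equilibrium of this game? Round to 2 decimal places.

A player with share s gets back 10.6·s per unit contributed, so full contribution is dominant for anyone with s > 1/10.6 = 0.0943 and zero contribution is dominant for anyone below.
Ewa, Wei, Vera, Jia and Ada clear that bar, contributing 40 each; the remaining 6 contribute 0. Total contributed: 200.
Hana keeps 40 and receives 10.6 × 200 × 3/53 = 120.00 from the restocking fund, for a payoff of 160.00.

160.00 dollars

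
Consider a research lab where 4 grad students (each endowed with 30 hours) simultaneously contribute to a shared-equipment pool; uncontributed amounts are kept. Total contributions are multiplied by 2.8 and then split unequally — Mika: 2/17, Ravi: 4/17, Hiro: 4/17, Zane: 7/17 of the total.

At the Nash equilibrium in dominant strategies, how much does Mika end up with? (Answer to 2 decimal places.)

39.88 hours

For player j, contributing a unit is worthwhile iff 2.8 × (j's share) ≥ 1, i.e. iff j's share is at least 0.3571.
Only Zane (7/17) clears that bar, contributing 30; the remaining 3 contribute 0. Total contributed: 30.
Mika keeps 30 and receives 2.8 × 30 × 2/17 = 9.88 from the shared-equipment pool, for a payoff of 39.88.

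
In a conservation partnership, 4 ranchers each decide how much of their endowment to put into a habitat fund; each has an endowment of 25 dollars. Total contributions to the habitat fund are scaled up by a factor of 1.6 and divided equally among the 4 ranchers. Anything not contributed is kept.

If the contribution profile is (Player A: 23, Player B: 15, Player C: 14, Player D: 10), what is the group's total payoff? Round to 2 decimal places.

137.20 dollars

Total contributed: 23 + 15 + 14 + 10 = 62; total kept: 4 × 25 − 62 = 38.
The habitat fund pays out 1.6 × 62 = 99.20 in aggregate.
Group total = 38 + 99.20 = 137.20.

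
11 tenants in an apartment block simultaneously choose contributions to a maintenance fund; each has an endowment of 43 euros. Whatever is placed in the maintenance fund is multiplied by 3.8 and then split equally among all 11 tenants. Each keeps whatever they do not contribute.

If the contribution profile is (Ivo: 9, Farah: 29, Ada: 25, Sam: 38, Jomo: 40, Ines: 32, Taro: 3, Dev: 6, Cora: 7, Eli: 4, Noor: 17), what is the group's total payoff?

1061.00 euros

Total contributed: 9 + 29 + 25 + 38 + 40 + 32 + 3 + 6 + 7 + 4 + 17 = 210; total kept: 11 × 43 − 210 = 263.
The maintenance fund pays out 3.8 × 210 = 798.00 in aggregate.
Group total = 263 + 798.00 = 1061.00.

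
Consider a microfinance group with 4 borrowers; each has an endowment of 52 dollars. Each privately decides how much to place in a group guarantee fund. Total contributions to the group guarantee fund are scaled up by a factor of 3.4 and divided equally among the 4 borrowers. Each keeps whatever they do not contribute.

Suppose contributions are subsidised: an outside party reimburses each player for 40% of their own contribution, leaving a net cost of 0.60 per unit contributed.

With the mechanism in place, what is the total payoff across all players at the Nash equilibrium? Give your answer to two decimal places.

790.40 dollars

Under the mechanism each unit contributed yields (3.4/4) / 0.60 = 1.4167 back to its contributor per unit of net cost, which exceeds 1, making full contribution the dominant choice for everyone.
So the Nash equilibrium is full contribution by all 4; the group earns 4 × (52 × 0.40 + 3.4 × 52) = 790.40.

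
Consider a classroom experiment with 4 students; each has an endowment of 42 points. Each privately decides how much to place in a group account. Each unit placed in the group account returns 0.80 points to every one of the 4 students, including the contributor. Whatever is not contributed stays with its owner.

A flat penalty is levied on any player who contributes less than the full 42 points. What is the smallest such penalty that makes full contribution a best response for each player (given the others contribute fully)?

Given the others contribute fully, the best deviation is to contribute 0 (any partial contribution still incurs the fine and gives up units whose private return 0.80 is below 1).
Deviating from 42 to 0 saves 42 points but forfeits the deviator's share of the drop in the group account: 0.80 × 42 = 33.60.
So the deviation gain is 42 − 33.60 = 8.40, and the fine must be at least 8.40 points to wipe it out.

8.40 points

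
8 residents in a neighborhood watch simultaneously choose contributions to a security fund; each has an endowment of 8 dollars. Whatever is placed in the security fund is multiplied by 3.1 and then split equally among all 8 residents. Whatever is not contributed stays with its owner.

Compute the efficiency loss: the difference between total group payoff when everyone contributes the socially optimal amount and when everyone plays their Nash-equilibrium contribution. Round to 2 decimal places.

134.40 dollars

Each contributed unit returns 3.1/8 = 0.3875 to its contributor — below 1 — so contributing 0 is dominant for every player. At the Nash equilibrium everyone keeps their 8, and the group total is 8 × 8 = 64.
Each contributed unit returns 3.100 to the group as a whole (0.3875 to each of 8 players), which exceeds 1, so the social optimum is full contribution: group total = 3.100 × 64 = 198.40.
Efficiency loss = 198.40 − 64 = 134.40.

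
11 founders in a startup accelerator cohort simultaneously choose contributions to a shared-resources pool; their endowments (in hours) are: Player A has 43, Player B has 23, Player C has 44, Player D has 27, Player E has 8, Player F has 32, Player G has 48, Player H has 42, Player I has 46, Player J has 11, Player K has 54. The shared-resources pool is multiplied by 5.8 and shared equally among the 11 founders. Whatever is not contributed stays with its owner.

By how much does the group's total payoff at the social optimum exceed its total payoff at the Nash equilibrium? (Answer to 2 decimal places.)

The private return per contributed unit is 5.8/11 = 0.5273 < 1 for every player regardless of endowment, so the Nash equilibrium is zero contribution and the group total is Σ E_j = 43 + 23 + 44 + 27 + 8 + 32 + 48 + 42 + 46 + 11 + 54 = 378.
Each contributed unit returns 5.800 to the group, so the social optimum is full contribution by everyone: group total = 5.800 × 378 = 2192.40.
Efficiency loss = (5.800 − 1) × 378 = 1814.40.

1814.40 hours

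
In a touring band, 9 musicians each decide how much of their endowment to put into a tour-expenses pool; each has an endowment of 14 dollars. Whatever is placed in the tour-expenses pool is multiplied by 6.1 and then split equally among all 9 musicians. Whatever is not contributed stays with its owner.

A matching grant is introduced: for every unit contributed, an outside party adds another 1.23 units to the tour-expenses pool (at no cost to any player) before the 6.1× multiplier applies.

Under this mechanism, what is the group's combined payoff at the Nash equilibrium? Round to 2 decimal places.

With the mechanism, a contributed unit returns 6.1 × 2.23 / 9 = 1.5114 per unit of net cost to the contributor — now above 1 — so contributing fully is weakly dominant for every player.
So the Nash equilibrium is full contribution by all 9; the group earns 6.1 × 2.23 × 126 = 1713.98.

1713.98 dollars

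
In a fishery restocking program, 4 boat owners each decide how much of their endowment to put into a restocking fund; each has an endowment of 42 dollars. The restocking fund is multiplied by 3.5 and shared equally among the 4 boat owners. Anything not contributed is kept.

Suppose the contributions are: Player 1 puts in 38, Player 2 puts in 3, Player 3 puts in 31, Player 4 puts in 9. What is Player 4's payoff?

Total contributed: 38 + 3 + 31 + 9 = 81.
Each receives 3.5 × 81 / 4 = 70.88 from the restocking fund.
Player 4 keeps 42 − 9 = 33, so Player 4's payoff is 33 + 70.88 = 103.88.

103.88 dollars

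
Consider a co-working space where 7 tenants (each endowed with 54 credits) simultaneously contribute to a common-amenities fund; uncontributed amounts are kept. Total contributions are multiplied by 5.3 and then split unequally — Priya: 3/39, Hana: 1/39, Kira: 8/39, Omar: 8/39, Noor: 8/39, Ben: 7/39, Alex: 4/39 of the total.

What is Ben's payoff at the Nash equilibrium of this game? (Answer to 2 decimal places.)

A player with share s gets back 5.3·s per unit contributed, so full contribution is dominant for anyone with s > 1/5.3 = 0.1887 and zero contribution is dominant for anyone below.
Kira, Omar and Noor are above the threshold, contributing 54 each; the remaining 4 contribute 0. Total contributed: 162.
Ben keeps 54 and receives 5.3 × 162 × 7/39 = 154.11 from the common-amenities fund, for a payoff of 208.11.

208.11 credits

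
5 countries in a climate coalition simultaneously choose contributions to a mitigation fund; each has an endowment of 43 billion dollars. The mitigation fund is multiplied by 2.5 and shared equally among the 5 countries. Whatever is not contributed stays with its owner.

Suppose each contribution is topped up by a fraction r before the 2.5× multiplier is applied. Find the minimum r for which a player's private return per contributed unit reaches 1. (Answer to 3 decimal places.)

1.000

With matching at rate r, one contributed unit becomes (1 + r) in the mitigation fund and returns 2.5 × (1 + r) / 5 to the contributor.
Setting this equal to 1: 1 + r = 5/2.5 = 2.0000.
So the minimum matching rate is r = 2.0000 − 1 = 1.000.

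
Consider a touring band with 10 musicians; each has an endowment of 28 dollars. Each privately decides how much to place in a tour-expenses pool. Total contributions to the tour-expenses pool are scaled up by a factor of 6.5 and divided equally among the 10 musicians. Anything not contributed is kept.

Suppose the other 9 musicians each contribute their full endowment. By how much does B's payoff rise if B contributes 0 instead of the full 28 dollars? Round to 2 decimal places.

Switching from a contribution of 28 to 0 lets B keep an extra 28 dollars, but lowers the tour-expenses pool by 28, which costs B their own share of that drop: 6.5/10 × 28 = 18.20.
Net gain = 28 − 18.20 = 9.80. The private return per contributed unit (0.6500) is below 1, so free-riding is indeed the best response regardless of what the others do.

9.80 dollars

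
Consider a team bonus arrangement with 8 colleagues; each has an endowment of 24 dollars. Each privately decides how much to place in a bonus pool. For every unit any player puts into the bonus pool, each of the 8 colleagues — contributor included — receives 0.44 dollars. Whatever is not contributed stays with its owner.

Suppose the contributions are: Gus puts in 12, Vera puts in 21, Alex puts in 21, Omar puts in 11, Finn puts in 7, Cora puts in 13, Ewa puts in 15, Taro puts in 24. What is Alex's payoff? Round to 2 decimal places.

57.56 dollars

Total contributed: 12 + 21 + 21 + 11 + 7 + 13 + 15 + 24 = 124.
Each receives 0.44 × 124 = 54.56 from the bonus pool.
Alex keeps 24 − 21 = 3, so Alex's payoff is 3 + 54.56 = 57.56.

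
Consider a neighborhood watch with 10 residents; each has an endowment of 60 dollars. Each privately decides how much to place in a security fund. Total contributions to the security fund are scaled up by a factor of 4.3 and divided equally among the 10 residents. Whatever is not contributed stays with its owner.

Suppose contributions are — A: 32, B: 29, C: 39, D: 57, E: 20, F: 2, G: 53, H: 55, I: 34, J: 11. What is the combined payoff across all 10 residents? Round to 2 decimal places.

1695.60 dollars

Total contributed: 32 + 29 + 39 + 57 + 20 + 2 + 53 + 55 + 34 + 11 = 332; total kept: 10 × 60 − 332 = 268.
The security fund pays out 4.3 × 332 = 1427.60 in aggregate.
Group total = 268 + 1427.60 = 1695.60.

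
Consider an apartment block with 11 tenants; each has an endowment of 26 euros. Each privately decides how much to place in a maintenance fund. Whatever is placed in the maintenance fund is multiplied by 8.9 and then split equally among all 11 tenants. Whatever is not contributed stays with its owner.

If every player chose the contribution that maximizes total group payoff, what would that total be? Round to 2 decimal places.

2545.40 euros

Each contributed unit returns 8.900 to the group as a whole (0.8091 to each of 11 players), which exceeds 1, so the social optimum is full contribution: group total = 8.900 × 286 = 2545.40.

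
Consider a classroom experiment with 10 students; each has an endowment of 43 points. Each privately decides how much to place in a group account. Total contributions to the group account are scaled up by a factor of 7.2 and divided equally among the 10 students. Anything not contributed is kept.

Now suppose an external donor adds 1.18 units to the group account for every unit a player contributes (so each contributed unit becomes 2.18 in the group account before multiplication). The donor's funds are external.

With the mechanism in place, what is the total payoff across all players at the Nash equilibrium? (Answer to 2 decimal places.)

6749.28 points

With the mechanism, a contributed unit returns 7.2 × 2.18 / 10 = 1.5696 per unit of net cost to the contributor — now above 1 — so contributing fully is weakly dominant for every player.
So the Nash equilibrium is full contribution by all 10; the group earns 7.2 × 2.18 × 430 = 6749.28.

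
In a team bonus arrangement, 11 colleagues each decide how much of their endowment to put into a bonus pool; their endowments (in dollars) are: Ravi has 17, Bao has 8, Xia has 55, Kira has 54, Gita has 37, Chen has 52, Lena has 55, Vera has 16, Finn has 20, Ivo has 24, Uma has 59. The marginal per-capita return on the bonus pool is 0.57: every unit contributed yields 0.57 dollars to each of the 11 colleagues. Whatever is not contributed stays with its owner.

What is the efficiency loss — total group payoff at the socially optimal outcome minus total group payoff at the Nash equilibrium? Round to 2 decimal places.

The private return per contributed unit is 0.57 < 1 for everyone, so the Nash equilibrium is zero contribution and the group total is Σ E_j = 17 + 8 + 55 + 54 + 37 + 52 + 55 + 16 + 20 + 24 + 59 = 397.
Each contributed unit returns 6.270 to the group, so the social optimum is full contribution by everyone: group total = 6.270 × 397 = 2489.19.
Efficiency loss = (6.270 − 1) × 397 = 2092.19.

2092.19 dollars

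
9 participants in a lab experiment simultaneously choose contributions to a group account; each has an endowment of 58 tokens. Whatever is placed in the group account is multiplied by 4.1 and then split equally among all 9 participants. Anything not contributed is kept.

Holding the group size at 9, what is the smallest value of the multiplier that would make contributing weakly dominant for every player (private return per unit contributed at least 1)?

9

A contributed unit returns (multiplier)/9 to its contributor.
This reaches 1 exactly when the multiplier is 9.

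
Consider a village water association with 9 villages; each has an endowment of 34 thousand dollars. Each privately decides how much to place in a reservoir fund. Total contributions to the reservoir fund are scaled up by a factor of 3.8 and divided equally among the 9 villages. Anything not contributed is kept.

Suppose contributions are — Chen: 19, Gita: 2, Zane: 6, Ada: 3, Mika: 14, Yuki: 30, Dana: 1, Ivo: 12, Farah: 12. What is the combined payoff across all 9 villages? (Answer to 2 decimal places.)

583.20 thousand dollars

Total contributed: 19 + 2 + 6 + 3 + 14 + 30 + 1 + 12 + 12 = 99; total kept: 9 × 34 − 99 = 207.
The reservoir fund pays out 3.8 × 99 = 376.20 in aggregate.
Group total = 207 + 376.20 = 583.20.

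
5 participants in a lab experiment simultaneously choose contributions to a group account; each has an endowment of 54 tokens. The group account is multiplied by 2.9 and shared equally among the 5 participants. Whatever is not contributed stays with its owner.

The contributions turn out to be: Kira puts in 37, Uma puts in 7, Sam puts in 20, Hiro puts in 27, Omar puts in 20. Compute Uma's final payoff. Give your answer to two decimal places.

111.38 tokens

Total contributed: 37 + 7 + 20 + 27 + 20 = 111.
Each receives 2.9 × 111 / 5 = 64.38 from the group account.
Uma keeps 54 − 7 = 47, so Uma's payoff is 47 + 64.38 = 111.38.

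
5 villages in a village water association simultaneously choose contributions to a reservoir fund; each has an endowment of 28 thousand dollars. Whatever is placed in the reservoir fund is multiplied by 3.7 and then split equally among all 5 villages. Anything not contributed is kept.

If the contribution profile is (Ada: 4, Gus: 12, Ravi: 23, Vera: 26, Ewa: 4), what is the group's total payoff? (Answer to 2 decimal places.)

326.30 thousand dollars

Total contributed: 4 + 12 + 23 + 26 + 4 = 69; total kept: 5 × 28 − 69 = 71.
The reservoir fund pays out 3.7 × 69 = 255.30 in aggregate.
Group total = 71 + 255.30 = 326.30.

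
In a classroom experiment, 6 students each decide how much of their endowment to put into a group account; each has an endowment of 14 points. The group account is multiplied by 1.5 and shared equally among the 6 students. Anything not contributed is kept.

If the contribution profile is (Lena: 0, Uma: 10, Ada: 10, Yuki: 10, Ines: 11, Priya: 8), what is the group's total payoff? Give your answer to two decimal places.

Total contributed: 0 + 10 + 10 + 10 + 11 + 8 = 49; total kept: 6 × 14 − 49 = 35.
The group account pays out 1.5 × 49 = 73.50 in aggregate.
Group total = 35 + 73.50 = 108.50.

108.50 points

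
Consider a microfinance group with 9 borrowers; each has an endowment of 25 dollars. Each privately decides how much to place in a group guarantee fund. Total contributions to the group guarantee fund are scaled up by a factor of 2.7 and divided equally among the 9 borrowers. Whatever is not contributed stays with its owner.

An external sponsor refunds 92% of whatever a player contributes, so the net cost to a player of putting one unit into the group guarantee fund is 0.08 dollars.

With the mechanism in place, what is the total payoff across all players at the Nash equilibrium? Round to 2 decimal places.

814.50 dollars

With the mechanism, a contributed unit returns (2.7/9) / 0.08 = 3.7500 per unit of net cost to the contributor — now above 1 — so contributing fully is weakly dominant for every player.
At the Nash equilibrium everyone contributes 25. Group total payoff = 9 × (25 × 0.92 + 2.7 × 25) = 814.50.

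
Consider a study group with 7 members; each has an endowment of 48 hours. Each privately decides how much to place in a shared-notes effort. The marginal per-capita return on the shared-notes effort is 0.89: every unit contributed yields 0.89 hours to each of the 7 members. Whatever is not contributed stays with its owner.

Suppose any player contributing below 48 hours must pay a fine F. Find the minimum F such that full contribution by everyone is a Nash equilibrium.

5.28 hours

Given the others contribute fully, the best deviation is to contribute 0 (any partial contribution still incurs the fine and gives up units whose private return 0.89 is below 1).
Deviating from 48 to 0 saves 48 hours but forfeits the deviator's share of the drop in the shared-notes effort: 0.89 × 48 = 42.72.
So the deviation gain is 48 − 42.72 = 5.28, and the fine must be at least 5.28 hours to wipe it out.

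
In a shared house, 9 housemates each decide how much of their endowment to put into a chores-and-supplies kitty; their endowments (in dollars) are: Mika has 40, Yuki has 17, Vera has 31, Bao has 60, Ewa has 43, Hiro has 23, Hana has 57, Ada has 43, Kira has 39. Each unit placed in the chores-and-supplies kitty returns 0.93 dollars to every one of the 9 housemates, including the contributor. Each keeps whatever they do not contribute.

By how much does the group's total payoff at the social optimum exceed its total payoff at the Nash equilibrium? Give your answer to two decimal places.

The private return per contributed unit is 0.93 < 1 for everyone, so the Nash equilibrium is zero contribution and the group total is Σ E_j = 40 + 17 + 31 + 60 + 43 + 23 + 57 + 43 + 39 = 353.
Each contributed unit returns 8.370 to the group, so the social optimum is full contribution by everyone: group total = 8.370 × 353 = 2954.61.
Efficiency loss = (8.370 − 1) × 353 = 2601.61.

2601.61 dollars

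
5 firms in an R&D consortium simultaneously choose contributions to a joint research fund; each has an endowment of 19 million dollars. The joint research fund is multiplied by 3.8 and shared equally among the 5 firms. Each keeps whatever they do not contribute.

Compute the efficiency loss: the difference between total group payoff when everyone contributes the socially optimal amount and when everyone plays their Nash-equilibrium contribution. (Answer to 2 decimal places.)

266.00 million dollars

Each contributed unit returns 3.8/5 = 0.7600 to its contributor — below 1 — so contributing 0 is dominant for every player. At the Nash equilibrium everyone keeps their 19, and the group total is 5 × 19 = 95.
Each contributed unit returns 3.800 to the group as a whole (0.7600 to each of 5 players), which exceeds 1, so the social optimum is full contribution: group total = 3.800 × 95 = 361.00.
Efficiency loss = 361.00 − 95 = 266.00.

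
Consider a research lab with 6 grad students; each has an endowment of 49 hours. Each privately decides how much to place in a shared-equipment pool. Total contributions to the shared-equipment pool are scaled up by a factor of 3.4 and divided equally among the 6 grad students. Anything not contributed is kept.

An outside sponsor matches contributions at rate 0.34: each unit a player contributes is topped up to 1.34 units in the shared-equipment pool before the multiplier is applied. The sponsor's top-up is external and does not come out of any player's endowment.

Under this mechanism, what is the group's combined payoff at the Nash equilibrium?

294.00 hours

With the mechanism, a contributed unit returns 3.4 × 1.34 / 6 = 0.7593 per unit of net cost — still below 1 — so contributing 0 remains dominant for every player.
At the Nash equilibrium no one contributes; group total payoff = 6 × 49 = 294.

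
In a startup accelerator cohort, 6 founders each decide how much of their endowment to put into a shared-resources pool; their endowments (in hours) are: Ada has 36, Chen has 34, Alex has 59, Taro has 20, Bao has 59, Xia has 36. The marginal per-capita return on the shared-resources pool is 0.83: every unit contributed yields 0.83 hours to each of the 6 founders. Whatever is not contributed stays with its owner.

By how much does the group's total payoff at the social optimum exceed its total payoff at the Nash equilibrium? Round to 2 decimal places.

The private return per contributed unit is 0.83 < 1 for everyone, so the Nash equilibrium is zero contribution and the group total is Σ E_j = 36 + 34 + 59 + 20 + 59 + 36 = 244.
Each contributed unit returns 4.980 to the group, so the social optimum is full contribution by everyone: group total = 4.980 × 244 = 1215.12.
Efficiency loss = (4.980 − 1) × 244 = 971.12.

971.12 hours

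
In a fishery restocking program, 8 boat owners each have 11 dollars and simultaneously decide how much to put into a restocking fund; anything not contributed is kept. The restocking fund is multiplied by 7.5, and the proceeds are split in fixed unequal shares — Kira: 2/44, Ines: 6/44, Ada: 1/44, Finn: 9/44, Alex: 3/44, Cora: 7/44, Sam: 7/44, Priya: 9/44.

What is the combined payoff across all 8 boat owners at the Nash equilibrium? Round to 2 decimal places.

445.50 dollars

A player with share s gets back 7.5·s per unit contributed, so full contribution is dominant for anyone with s > 1/7.5 = 0.1333 and zero contribution is dominant for anyone below.
The shares above 0.1333 belong to Ines, Finn, Cora, Sam and Priya, contributing 11 each; the remaining 3 contribute 0. Total contributed: 55.
The restocking fund pays out 7.5 × 55 = 412.50 in total (split across the unequal shares, but the aggregate is all that matters for the group sum).
The 3 free-riders keep 11 each, adding 33. Group total = 33 + 412.50 = 445.50.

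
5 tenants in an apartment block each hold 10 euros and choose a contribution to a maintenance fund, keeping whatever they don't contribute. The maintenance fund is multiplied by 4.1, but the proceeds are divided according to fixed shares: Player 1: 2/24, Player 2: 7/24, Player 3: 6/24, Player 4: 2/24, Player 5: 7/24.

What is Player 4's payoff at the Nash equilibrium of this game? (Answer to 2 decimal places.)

20.25 euros

A player with share s gets back 4.1·s per unit contributed, so full contribution is dominant for anyone with s > 1/4.1 = 0.2439 and zero contribution is dominant for anyone below.
Player 2, Player 3 and Player 5 clear that bar, contributing 10 each; the remaining 2 contribute 0. Total contributed: 30.
Player 4 keeps 10 and receives 4.1 × 30 × 2/24 = 10.25 from the maintenance fund, for a payoff of 20.25.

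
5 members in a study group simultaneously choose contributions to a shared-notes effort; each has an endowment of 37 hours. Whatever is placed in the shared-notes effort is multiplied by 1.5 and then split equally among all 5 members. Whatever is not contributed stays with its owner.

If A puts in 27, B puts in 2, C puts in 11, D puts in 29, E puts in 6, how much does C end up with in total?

Total contributed: 27 + 2 + 11 + 29 + 6 = 75.
Each receives 1.5 × 75 / 5 = 22.50 from the shared-notes effort.
C keeps 37 − 11 = 26, so C's payoff is 26 + 22.50 = 48.50.

48.50 hours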